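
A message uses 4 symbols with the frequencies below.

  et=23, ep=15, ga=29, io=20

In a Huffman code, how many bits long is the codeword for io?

Repeatedly merge the two smallest:
merge ep(15) and io(20): 35
merge et(23) and ga(29): 52
merge 35 and 52: 87
io sits 2 levels below the root, so its codeword is 2 bits.

2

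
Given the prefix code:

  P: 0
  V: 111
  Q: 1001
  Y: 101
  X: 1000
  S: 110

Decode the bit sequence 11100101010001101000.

Read left to right; each codeword is recognised as soon as it completes (prefix code):
  111→V | 0→P | 0→P | 101→Y | 0→P | 1000→X | 110→S | 1000→X
Decoded message: VPPYPXSX

VPPYPXSX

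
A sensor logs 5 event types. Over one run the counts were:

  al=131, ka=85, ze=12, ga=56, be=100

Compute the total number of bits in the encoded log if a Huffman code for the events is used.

Merge the two smallest weights repeatedly:
ze(12) + ga(56) → 68
68 + ka(85) → 153
be(100) + al(131) → 231
153 + 231 → 384
The encoded length is the sum of every internal node's weight: 68 + 153 + 231 + 384 = 836 bits.

836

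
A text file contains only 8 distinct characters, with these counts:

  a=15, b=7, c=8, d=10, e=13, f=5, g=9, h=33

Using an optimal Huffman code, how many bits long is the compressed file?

Greedily combine the two least-frequent nodes:
combine f(5), b(7) → 12
combine c(8), g(9) → 17
combine d(10), 12 → 22
combine e(13), a(15) → 28
combine 17, 22 → 39
combine 28, h(33) → 61
combine 39, 61 → 100
Each symbol's bit-cost is frequency × depth; summing gives 279 bits (equivalently 12 + 17 + 22 + 28 + 39 + 61 + 100).

279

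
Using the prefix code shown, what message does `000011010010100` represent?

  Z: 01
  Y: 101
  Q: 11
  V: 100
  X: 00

XXQZXYX

Read left to right; each codeword is recognised as soon as it completes (prefix code):
  00→X | 00→X | 11→Q | 01→Z | 00→X | 101→Y | 00→X
Decoded message: XXQZXYX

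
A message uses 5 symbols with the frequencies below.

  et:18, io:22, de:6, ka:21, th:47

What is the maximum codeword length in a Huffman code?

3

Merge the two lowest-weight nodes at each step:
de(6) + et(18) → 24
ka(21) + io(22) → 43
24 + 43 → 67
th(47) + 67 → 114
The first pair merged (de, et) ends up deepest, at depth 3.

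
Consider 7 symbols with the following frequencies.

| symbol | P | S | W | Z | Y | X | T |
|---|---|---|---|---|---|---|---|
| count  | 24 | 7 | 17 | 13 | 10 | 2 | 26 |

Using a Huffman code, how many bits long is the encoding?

256

Merge the two smallest weights repeatedly:
combine X(2), S(7) → 9
combine 9, Y(10) → 19
combine Z(13), W(17) → 30
combine 19, P(24) → 43
combine T(26), 30 → 56
combine 43, 56 → 99
The encoded length is the sum of every internal node's weight: 9 + 19 + 30 + 43 + 56 + 99 = 256 bits.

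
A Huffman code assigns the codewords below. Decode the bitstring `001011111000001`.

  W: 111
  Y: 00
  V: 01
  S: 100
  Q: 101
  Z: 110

Read left to right; each codeword is recognised as soon as it completes (prefix code):
  00→Y | 101→Q | 111→W | 100→S | 00→Y | 01→V
Decoded message: YQWSYV

YQWSYV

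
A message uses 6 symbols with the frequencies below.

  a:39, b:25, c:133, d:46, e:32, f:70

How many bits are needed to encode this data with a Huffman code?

826

Merge the two smallest weights repeatedly:
combine b(25), e(32) → 57
combine a(39), d(46) → 85
combine 57, f(70) → 127
combine 85, 127 → 212
combine c(133), 212 → 345
Each symbol's bit-cost is frequency × depth; summing gives 826 bits (equivalently 57 + 85 + 127 + 212 + 345).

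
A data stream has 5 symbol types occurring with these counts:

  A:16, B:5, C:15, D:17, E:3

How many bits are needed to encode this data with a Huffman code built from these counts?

120

Merge the two smallest weights repeatedly:
E(3) + B(5) → 8
8 + C(15) → 23
A(16) + D(17) → 33
23 + 33 → 56
Total encoded bits = sum of merged weights = 8 + 23 + 33 + 56 = 120.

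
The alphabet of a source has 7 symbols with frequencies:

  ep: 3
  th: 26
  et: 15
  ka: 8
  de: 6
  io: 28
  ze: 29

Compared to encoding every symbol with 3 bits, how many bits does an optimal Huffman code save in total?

Fixed-length: 3 bits × 115 symbols = 345 bits.
Huffman merges:
ep(3) + de(6) → 9
ka(8) + 9 → 17
et(15) + 17 → 32
th(26) + io(28) → 54
ze(29) + 32 → 61
54 + 61 → 115
Huffman total = 9 + 17 + 32 + 54 + 61 + 115 = 288 bits.
Saving = 345 − 288 = 57 bits.

57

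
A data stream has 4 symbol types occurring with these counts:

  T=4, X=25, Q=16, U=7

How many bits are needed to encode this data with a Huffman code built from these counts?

Greedily combine the two least-frequent nodes:
T(4) + U(7) → 11
11 + Q(16) → 27
X(25) + 27 → 52
Total encoded bits = sum of merged weights = 11 + 27 + 52 = 90.

90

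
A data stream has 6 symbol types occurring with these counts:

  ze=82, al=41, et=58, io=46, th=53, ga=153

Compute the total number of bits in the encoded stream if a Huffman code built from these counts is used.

Merge the two smallest weights repeatedly:
merge al(41) and io(46): 87
merge th(53) and et(58): 111
merge ze(82) and 87: 169
merge 111 and ga(153): 264
merge 169 and 264: 433
Total encoded bits = sum of merged weights = 87 + 111 + 169 + 264 + 433 = 1064.

1064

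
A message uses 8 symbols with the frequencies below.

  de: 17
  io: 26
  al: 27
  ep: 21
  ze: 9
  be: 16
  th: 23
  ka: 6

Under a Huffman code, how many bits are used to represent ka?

4

Build the tree from the bottom:
ka(6) + ze(9) → 15
15 + be(16) → 31
de(17) + ep(21) → 38
th(23) + io(26) → 49
al(27) + 31 → 58
38 + 49 → 87
58 + 87 → 145
ka's leaf is at depth 4, giving a 4-bit codeword.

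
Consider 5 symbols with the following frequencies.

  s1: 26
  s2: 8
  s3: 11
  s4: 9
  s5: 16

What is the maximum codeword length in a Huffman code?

Merge the two lowest-weight nodes at each step:
combine s2(8), s4(9) → 17
combine s3(11), s5(16) → 27
combine 17, s1(26) → 43
combine 27, 43 → 70
The rarest symbols sit at the bottom; the longest codeword is 3 bits.

3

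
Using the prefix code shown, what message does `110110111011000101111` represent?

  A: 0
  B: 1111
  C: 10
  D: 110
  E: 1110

DDEDAACB

Read left to right; each codeword is recognised as soon as it completes (prefix code):
  110→D | 110→D | 1110→E | 110→D | 0→A | 0→A | 10→C | 1111→B
Decoded message: DDEDAACB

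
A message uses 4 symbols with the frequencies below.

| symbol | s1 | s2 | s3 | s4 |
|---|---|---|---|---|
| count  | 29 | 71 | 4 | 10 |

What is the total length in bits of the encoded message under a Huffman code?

171

Merge the two smallest weights repeatedly:
s3(4) + s4(10) → 14
14 + s1(29) → 43
43 + s2(71) → 114
Total encoded bits = sum of merged weights = 14 + 43 + 114 = 171.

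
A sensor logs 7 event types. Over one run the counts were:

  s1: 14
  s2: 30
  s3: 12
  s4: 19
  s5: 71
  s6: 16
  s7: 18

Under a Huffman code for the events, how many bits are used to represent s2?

Huffman merges, smallest pair first:
combine s3(12), s1(14) → 26
combine s6(16), s7(18) → 34
combine s4(19), 26 → 45
combine s2(30), 34 → 64
combine 45, 64 → 109
combine s5(71), 109 → 180
s2 sits 3 levels below the root, so its codeword is 3 bits.

3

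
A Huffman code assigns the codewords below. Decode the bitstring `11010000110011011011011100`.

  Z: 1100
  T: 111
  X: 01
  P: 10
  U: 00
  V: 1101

Read left to right; each codeword is recognised as soon as it completes (prefix code):
  1101→V | 00→U | 00→U | 1100→Z | 1101→V | 10→P | 1101→V | 1100→Z
Decoded message: VUUZVPVZ

VUUZVPVZ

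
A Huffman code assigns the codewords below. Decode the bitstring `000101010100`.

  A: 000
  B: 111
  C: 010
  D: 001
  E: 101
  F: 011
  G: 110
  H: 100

AECH

Read left to right; each codeword is recognised as soon as it completes (prefix code):
  000→A | 101→E | 010→C | 100→H
Decoded message: AECH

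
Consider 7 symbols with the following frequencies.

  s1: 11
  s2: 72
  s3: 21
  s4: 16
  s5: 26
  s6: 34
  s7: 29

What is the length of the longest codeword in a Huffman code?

Merge the two lowest-weight nodes at each step:
merge s1(11) and s4(16): 27
merge s3(21) and s5(26): 47
merge 27 and s7(29): 56
merge s6(34) and 47: 81
merge 56 and s2(72): 128
merge 81 and 128: 209
The rarest symbols sit at the bottom; the longest codeword is 4 bits.

4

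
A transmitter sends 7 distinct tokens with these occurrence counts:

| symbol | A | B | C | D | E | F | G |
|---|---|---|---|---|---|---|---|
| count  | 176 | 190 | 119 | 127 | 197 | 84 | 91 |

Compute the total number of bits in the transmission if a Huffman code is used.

2740

Greedily combine the two least-frequent nodes:
combine F(84), G(91) → 175
combine C(119), D(127) → 246
combine 175, A(176) → 351
combine B(190), E(197) → 387
combine 246, 351 → 597
combine 387, 597 → 984
The encoded length is the sum of every internal node's weight: 175 + 246 + 351 + 387 + 597 + 984 = 2740 bits.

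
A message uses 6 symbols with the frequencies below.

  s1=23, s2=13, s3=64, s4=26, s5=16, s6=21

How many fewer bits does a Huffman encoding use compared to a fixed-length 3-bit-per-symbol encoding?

Fixed-length: 3 bits × 163 symbols = 489 bits.
Huffman merges:
combine s2(13), s5(16) → 29
combine s6(21), s1(23) → 44
combine s4(26), 29 → 55
combine 44, 55 → 99
combine s3(64), 99 → 163
Huffman total = 29 + 44 + 55 + 99 + 163 = 390 bits.
Saving = 489 − 390 = 99 bits.

99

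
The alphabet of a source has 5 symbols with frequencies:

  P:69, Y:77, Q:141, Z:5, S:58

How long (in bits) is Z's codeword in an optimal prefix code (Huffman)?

Build the tree from the bottom:
combine Z(5), S(58) → 63
combine 63, P(69) → 132
combine Y(77), 132 → 209
combine Q(141), 209 → 350
The subtree containing Z is merged 4 times, so code length = 4.

4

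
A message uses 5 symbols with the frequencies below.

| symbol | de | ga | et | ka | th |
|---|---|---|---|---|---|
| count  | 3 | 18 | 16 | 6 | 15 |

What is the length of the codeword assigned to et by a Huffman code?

Build the tree from the bottom:
merge de(3) and ka(6): 9
merge 9 and th(15): 24
merge et(16) and ga(18): 34
merge 24 and 34: 58
et's leaf is at depth 2, giving a 2-bit codeword.

2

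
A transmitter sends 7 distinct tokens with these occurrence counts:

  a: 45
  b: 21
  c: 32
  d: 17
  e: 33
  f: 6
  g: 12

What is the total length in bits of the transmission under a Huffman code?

438

Build the Huffman tree bottom-up:
combine f(6), g(12) → 18
combine d(17), 18 → 35
combine b(21), c(32) → 53
combine e(33), 35 → 68
combine a(45), 53 → 98
combine 68, 98 → 166
Total encoded bits = sum of merged weights = 18 + 35 + 53 + 68 + 98 + 166 = 438.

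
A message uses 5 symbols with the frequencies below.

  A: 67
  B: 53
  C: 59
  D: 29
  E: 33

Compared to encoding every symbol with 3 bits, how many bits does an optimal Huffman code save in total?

Fixed-length: 3 bits × 241 symbols = 723 bits.
Huffman merges:
merge D(29) and E(33): 62
merge B(53) and C(59): 112
merge 62 and A(67): 129
merge 112 and 129: 241
Huffman total = 62 + 112 + 129 + 241 = 544 bits.
Saving = 723 − 544 = 179 bits.

179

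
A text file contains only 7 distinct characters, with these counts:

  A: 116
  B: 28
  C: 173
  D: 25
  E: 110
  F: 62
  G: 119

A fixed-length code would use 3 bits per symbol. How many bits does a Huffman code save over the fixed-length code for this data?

240

Fixed-length: 3 bits × 633 symbols = 1899 bits.
Huffman merges:
D(25) + B(28) → 53
53 + F(62) → 115
E(110) + 115 → 225
A(116) + G(119) → 235
C(173) + 225 → 398
235 + 398 → 633
Huffman total = 53 + 115 + 225 + 235 + 398 + 633 = 1659 bits.
Saving = 1899 − 1659 = 240 bits.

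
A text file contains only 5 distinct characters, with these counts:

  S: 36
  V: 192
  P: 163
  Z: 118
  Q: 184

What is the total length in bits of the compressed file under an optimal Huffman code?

Merge the two smallest weights repeatedly:
merge S(36) and Z(118): 154
merge 154 and P(163): 317
merge Q(184) and V(192): 376
merge 317 and 376: 693
The encoded length is the sum of every internal node's weight: 154 + 317 + 376 + 693 = 1540 bits.

1540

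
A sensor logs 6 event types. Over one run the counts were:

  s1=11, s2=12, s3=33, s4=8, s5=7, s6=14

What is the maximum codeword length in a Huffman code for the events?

4

Merge the two lowest-weight nodes at each step:
merge s5(7) and s4(8): 15
merge s1(11) and s2(12): 23
merge s6(14) and 15: 29
merge 23 and 29: 52
merge s3(33) and 52: 85
Maximum depth reached is 4.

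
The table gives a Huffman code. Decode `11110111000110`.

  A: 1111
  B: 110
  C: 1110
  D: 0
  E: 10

Read left to right; each codeword is recognised as soon as it completes (prefix code):
  1111→A | 0→D | 1110→C | 0→D | 0→D | 110→B
Decoded message: ADCDDB

ADCDDB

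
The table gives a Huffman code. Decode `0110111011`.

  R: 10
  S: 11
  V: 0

Read left to right; each codeword is recognised as soon as it completes (prefix code):
  0→V | 11→S | 0→V | 11→S | 10→R | 11→S
Decoded message: VSVSRS

VSVSRS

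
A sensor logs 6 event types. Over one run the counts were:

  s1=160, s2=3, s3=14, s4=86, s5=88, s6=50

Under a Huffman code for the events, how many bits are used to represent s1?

Huffman merges, smallest pair first:
s2(3) + s3(14) → 17
17 + s6(50) → 67
67 + s4(86) → 153
s5(88) + 153 → 241
s1(160) + 241 → 401
s1 sits one level below the root: a 1-bit codeword.

1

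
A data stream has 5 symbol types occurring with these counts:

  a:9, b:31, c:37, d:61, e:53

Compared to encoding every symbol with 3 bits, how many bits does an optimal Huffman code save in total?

151

Fixed-length: 3 bits × 191 symbols = 573 bits.
Huffman merges:
combine a(9), b(31) → 40
combine c(37), 40 → 77
combine e(53), d(61) → 114
combine 77, 114 → 191
Huffman total = 40 + 77 + 114 + 191 = 422 bits.
Saving = 573 − 422 = 151 bits.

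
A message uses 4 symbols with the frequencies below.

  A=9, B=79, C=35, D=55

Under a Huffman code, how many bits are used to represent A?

Repeatedly merge the two smallest:
A(9) + C(35) → 44
44 + D(55) → 99
B(79) + 99 → 178
A's leaf is at depth 3, giving a 3-bit codeword.

3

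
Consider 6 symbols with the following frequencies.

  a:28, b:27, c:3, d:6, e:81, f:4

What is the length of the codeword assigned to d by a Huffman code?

4

Build the tree from the bottom:
c(3) + f(4) → 7
d(6) + 7 → 13
13 + b(27) → 40
a(28) + 40 → 68
68 + e(81) → 149
The subtree containing d is merged 4 times, so code length = 4.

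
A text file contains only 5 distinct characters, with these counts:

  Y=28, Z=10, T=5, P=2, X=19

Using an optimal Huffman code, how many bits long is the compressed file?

124

Build the Huffman tree bottom-up:
merge P(2) and T(5): 7
merge 7 and Z(10): 17
merge 17 and X(19): 36
merge Y(28) and 36: 64
The encoded length is the sum of every internal node's weight: 7 + 17 + 36 + 64 = 124 bits.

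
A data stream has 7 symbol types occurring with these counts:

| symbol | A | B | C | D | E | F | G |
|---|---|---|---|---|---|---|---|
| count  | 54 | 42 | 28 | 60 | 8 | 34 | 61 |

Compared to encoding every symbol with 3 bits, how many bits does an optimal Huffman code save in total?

Fixed-length: 3 bits × 287 symbols = 861 bits.
Huffman merges:
combine E(8), C(28) → 36
combine F(34), 36 → 70
combine B(42), A(54) → 96
combine D(60), G(61) → 121
combine 70, 96 → 166
combine 121, 166 → 287
Huffman total = 36 + 70 + 96 + 121 + 166 + 287 = 776 bits.
Saving = 861 − 776 = 85 bits.

85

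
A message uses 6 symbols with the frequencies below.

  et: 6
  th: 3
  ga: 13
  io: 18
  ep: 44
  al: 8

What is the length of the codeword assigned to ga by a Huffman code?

Huffman merges, smallest pair first:
merge th(3) and et(6): 9
merge al(8) and 9: 17
merge ga(13) and 17: 30
merge io(18) and 30: 48
merge ep(44) and 48: 92
ga's leaf is at depth 3, giving a 3-bit codeword.

3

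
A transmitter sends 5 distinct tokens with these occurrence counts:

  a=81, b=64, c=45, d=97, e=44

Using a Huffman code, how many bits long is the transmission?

751

Build the Huffman tree bottom-up:
e(44) + c(45) → 89
b(64) + a(81) → 145
89 + d(97) → 186
145 + 186 → 331
Total encoded bits = sum of merged weights = 89 + 145 + 186 + 331 = 751.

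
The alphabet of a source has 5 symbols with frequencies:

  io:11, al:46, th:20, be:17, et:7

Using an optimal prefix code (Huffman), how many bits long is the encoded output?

209

Greedily combine the two least-frequent nodes:
combine et(7), io(11) → 18
combine be(17), 18 → 35
combine th(20), 35 → 55
combine al(46), 55 → 101
The encoded length is the sum of every internal node's weight: 18 + 35 + 55 + 101 = 209 bits.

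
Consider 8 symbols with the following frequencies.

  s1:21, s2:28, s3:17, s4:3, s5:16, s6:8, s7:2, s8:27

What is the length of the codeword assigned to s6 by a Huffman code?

Repeatedly merge the two smallest:
combine s7(2), s4(3) → 5
combine 5, s6(8) → 13
combine 13, s5(16) → 29
combine s3(17), s1(21) → 38
combine s8(27), s2(28) → 55
combine 29, 38 → 67
combine 55, 67 → 122
The subtree containing s6 is merged 4 times, so code length = 4.

4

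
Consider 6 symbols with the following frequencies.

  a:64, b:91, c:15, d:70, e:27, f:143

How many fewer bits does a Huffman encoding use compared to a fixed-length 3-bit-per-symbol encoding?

Fixed-length: 3 bits × 410 symbols = 1230 bits.
Huffman merges:
combine c(15), e(27) → 42
combine 42, a(64) → 106
combine d(70), b(91) → 161
combine 106, f(143) → 249
combine 161, 249 → 410
Huffman total = 42 + 106 + 161 + 249 + 410 = 968 bits.
Saving = 1230 − 968 = 262 bits.

262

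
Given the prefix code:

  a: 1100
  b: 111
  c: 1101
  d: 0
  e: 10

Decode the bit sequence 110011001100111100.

Read left to right; each codeword is recognised as soon as it completes (prefix code):
  1100→a | 1100→a | 1100→a | 111→b | 10→e | 0→d
Decoded message: aaabed

aaabed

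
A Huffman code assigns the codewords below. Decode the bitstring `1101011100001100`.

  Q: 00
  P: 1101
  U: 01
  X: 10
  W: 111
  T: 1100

Read left to right; each codeword is recognised as soon as it completes (prefix code):
  1101→P | 01→U | 1100→T | 00→Q | 1100→T
Decoded message: PUTQT

PUTQT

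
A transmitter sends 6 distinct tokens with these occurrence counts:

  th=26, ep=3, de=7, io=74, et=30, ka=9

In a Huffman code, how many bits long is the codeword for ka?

4

Repeatedly merge the two smallest:
merge ep(3) and de(7): 10
merge ka(9) and 10: 19
merge 19 and th(26): 45
merge et(30) and 45: 75
merge io(74) and 75: 149
ka sits 4 levels below the root, so its codeword is 4 bits.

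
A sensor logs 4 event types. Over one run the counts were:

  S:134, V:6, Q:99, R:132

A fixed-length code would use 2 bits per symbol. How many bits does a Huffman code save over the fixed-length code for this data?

29

Fixed-length: 2 bits × 371 symbols = 742 bits.
Huffman merges:
combine V(6), Q(99) → 105
combine 105, R(132) → 237
combine S(134), 237 → 371
Huffman total = 105 + 237 + 371 = 713 bits.
Saving = 742 − 713 = 29 bits.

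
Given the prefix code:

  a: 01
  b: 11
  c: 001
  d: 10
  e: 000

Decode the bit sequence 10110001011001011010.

dbedbcadd

Read left to right; each codeword is recognised as soon as it completes (prefix code):
  10→d | 11→b | 000→e | 10→d | 11→b | 001→c | 01→a | 10→d | 10→d
Decoded message: dbedbcadd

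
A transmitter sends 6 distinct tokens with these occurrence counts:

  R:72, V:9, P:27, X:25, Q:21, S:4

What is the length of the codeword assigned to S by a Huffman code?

Build the tree from the bottom:
merge S(4) and V(9): 13
merge 13 and Q(21): 34
merge X(25) and P(27): 52
merge 34 and 52: 86
merge R(72) and 86: 158
The subtree containing S is merged 4 times, so code length = 4.

4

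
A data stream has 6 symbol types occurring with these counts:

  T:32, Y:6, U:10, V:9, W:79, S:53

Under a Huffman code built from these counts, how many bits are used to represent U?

Build the tree from the bottom:
Y(6) + V(9) → 15
U(10) + 15 → 25
25 + T(32) → 57
S(53) + 57 → 110
W(79) + 110 → 189
The subtree containing U is merged 4 times, so code length = 4.

4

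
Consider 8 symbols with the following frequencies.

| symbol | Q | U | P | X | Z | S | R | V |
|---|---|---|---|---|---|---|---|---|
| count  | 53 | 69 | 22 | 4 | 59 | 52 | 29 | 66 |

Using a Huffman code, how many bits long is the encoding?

Merge the two smallest weights repeatedly:
X(4) + P(22) → 26
26 + R(29) → 55
S(52) + Q(53) → 105
55 + Z(59) → 114
V(66) + U(69) → 135
105 + 114 → 219
135 + 219 → 354
Each symbol's bit-cost is frequency × depth; summing gives 1008 bits (equivalently 26 + 55 + 105 + 114 + 135 + 219 + 354).

1008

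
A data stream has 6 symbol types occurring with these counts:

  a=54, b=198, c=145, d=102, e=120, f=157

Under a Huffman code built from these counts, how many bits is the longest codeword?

Merge the two lowest-weight nodes at each step:
merge a(54) and d(102): 156
merge e(120) and c(145): 265
merge 156 and f(157): 313
merge b(198) and 265: 463
merge 313 and 463: 776
Maximum depth reached is 3.

3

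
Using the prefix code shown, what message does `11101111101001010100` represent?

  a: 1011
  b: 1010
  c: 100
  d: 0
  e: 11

eaebdbc

Read left to right; each codeword is recognised as soon as it completes (prefix code):
  11→e | 1011→a | 11→e | 1010→b | 0→d | 1010→b | 100→c
Decoded message: eaebdbc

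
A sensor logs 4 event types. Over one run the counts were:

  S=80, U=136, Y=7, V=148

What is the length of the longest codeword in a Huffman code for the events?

3

Merge the two lowest-weight nodes at each step:
Y(7) + S(80) → 87
87 + U(136) → 223
V(148) + 223 → 371
Maximum depth reached is 3.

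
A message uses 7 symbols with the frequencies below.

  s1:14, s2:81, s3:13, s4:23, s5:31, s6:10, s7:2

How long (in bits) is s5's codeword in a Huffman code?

3

Build the tree from the bottom:
combine s7(2), s6(10) → 12
combine 12, s3(13) → 25
combine s1(14), s4(23) → 37
combine 25, s5(31) → 56
combine 37, 56 → 93
combine s2(81), 93 → 174
s5's leaf is at depth 3, giving a 3-bit codeword.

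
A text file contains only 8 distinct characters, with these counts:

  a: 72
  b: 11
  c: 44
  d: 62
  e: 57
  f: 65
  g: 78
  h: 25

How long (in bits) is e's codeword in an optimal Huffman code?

Build the tree from the bottom:
merge b(11) and h(25): 36
merge 36 and c(44): 80
merge e(57) and d(62): 119
merge f(65) and a(72): 137
merge g(78) and 80: 158
merge 119 and 137: 256
merge 158 and 256: 414
e sits 3 levels below the root, so its codeword is 3 bits.

3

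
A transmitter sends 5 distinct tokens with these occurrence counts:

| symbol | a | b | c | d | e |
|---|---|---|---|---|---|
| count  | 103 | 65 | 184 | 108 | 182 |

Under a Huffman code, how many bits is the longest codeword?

Merge the two lowest-weight nodes at each step:
b(65) + a(103) → 168
d(108) + 168 → 276
e(182) + c(184) → 366
276 + 366 → 642
Maximum depth reached is 3.

3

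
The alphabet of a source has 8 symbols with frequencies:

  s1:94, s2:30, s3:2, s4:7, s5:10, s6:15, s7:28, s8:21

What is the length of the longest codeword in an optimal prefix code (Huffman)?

6

Merge the two lowest-weight nodes at each step:
merge s3(2) and s4(7): 9
merge 9 and s5(10): 19
merge s6(15) and 19: 34
merge s8(21) and s7(28): 49
merge s2(30) and 34: 64
merge 49 and 64: 113
merge s1(94) and 113: 207
Maximum depth reached is 6.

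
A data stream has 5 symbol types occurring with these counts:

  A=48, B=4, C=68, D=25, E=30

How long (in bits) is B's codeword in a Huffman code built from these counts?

Huffman merges, smallest pair first:
merge B(4) and D(25): 29
merge 29 and E(30): 59
merge A(48) and 59: 107
merge C(68) and 107: 175
B sits 4 levels below the root, so its codeword is 4 bits.

4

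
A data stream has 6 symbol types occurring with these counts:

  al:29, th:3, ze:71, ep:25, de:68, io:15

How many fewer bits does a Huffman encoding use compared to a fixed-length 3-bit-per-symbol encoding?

150

Fixed-length: 3 bits × 211 symbols = 633 bits.
Huffman merges:
merge th(3) and io(15): 18
merge 18 and ep(25): 43
merge al(29) and 43: 72
merge de(68) and ze(71): 139
merge 72 and 139: 211
Huffman total = 18 + 43 + 72 + 139 + 211 = 483 bits.
Saving = 633 − 483 = 150 bits.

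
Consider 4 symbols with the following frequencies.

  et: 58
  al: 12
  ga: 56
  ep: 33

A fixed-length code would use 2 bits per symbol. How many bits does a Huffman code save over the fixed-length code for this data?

Fixed-length: 2 bits × 159 symbols = 318 bits.
Huffman merges:
combine al(12), ep(33) → 45
combine 45, ga(56) → 101
combine et(58), 101 → 159
Huffman total = 45 + 101 + 159 = 305 bits.
Saving = 318 − 305 = 13 bits.

13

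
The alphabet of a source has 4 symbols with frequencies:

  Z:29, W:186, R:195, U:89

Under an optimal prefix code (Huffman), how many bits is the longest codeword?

Merge the two lowest-weight nodes at each step:
combine Z(29), U(89) → 118
combine 118, W(186) → 304
combine R(195), 304 → 499
The first pair merged (Z, U) ends up deepest, at depth 3.

3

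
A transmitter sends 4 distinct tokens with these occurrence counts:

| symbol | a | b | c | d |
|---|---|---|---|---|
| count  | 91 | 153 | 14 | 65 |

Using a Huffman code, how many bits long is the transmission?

Build the Huffman tree bottom-up:
combine c(14), d(65) → 79
combine 79, a(91) → 170
combine b(153), 170 → 323
Total encoded bits = sum of merged weights = 79 + 170 + 323 = 572.

572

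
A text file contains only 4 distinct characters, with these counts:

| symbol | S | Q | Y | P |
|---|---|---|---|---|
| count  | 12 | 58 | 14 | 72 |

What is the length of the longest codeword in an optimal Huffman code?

Merge the two lowest-weight nodes at each step:
merge S(12) and Y(14): 26
merge 26 and Q(58): 84
merge P(72) and 84: 156
Maximum depth reached is 3.

3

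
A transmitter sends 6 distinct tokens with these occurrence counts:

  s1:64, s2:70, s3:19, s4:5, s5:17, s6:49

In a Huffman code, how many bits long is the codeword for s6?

Build the tree from the bottom:
s4(5) + s5(17) → 22
s3(19) + 22 → 41
41 + s6(49) → 90
s1(64) + s2(70) → 134
90 + 134 → 224
s6 sits 2 levels below the root, so its codeword is 2 bits.

2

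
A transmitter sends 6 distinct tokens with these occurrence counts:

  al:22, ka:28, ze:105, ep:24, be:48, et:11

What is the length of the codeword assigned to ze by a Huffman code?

Build the tree from the bottom:
merge et(11) and al(22): 33
merge ep(24) and ka(28): 52
merge 33 and be(48): 81
merge 52 and 81: 133
merge ze(105) and 133: 238
ze is a child of the root — depth 1, so its codeword is a single bit.

1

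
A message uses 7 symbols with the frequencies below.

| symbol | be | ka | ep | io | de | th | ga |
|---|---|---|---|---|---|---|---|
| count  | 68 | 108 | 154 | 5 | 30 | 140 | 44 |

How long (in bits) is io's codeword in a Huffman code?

5

Huffman merges, smallest pair first:
merge io(5) and de(30): 35
merge 35 and ga(44): 79
merge be(68) and 79: 147
merge ka(108) and th(140): 248
merge 147 and ep(154): 301
merge 248 and 301: 549
io's leaf is at depth 5, giving a 5-bit codeword.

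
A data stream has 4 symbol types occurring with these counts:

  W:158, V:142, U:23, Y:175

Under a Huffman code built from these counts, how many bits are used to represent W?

2

Huffman merges, smallest pair first:
combine U(23), V(142) → 165
combine W(158), 165 → 323
combine Y(175), 323 → 498
W sits 2 levels below the root, so its codeword is 2 bits.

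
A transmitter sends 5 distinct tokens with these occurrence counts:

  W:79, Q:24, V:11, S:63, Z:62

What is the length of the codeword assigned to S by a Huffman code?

Repeatedly merge the two smallest:
merge V(11) and Q(24): 35
merge 35 and Z(62): 97
merge S(63) and W(79): 142
merge 97 and 142: 239
The subtree containing S is merged 2 times, so code length = 2.

2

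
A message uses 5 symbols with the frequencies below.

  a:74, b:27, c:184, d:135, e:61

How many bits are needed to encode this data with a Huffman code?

1028

Merge the two smallest weights repeatedly:
combine b(27), e(61) → 88
combine a(74), 88 → 162
combine d(135), 162 → 297
combine c(184), 297 → 481
Total encoded bits = sum of merged weights = 88 + 162 + 297 + 481 = 1028.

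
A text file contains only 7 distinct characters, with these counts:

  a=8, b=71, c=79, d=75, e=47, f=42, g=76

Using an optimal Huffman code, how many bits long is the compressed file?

1089

Build the Huffman tree bottom-up:
combine a(8), f(42) → 50
combine e(47), 50 → 97
combine b(71), d(75) → 146
combine g(76), c(79) → 155
combine 97, 146 → 243
combine 155, 243 → 398
Total encoded bits = sum of merged weights = 50 + 97 + 146 + 155 + 243 + 398 = 1089.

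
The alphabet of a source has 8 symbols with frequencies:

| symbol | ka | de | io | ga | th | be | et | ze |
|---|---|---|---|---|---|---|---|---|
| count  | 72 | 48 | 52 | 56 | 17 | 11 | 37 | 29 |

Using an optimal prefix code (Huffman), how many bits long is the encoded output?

922

Merge the two smallest weights repeatedly:
be(11) + th(17) → 28
28 + ze(29) → 57
et(37) + de(48) → 85
io(52) + ga(56) → 108
57 + ka(72) → 129
85 + 108 → 193
129 + 193 → 322
Each symbol's bit-cost is frequency × depth; summing gives 922 bits (equivalently 28 + 57 + 85 + 108 + 129 + 193 + 322).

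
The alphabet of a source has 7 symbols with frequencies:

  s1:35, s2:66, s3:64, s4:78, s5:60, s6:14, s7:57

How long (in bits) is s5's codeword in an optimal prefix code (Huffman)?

Repeatedly merge the two smallest:
s6(14) + s1(35) → 49
49 + s7(57) → 106
s5(60) + s3(64) → 124
s2(66) + s4(78) → 144
106 + 124 → 230
144 + 230 → 374
s5's leaf is at depth 3, giving a 3-bit codeword.

3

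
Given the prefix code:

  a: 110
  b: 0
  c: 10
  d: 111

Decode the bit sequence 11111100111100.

Read left to right; each codeword is recognised as soon as it completes (prefix code):
  111→d | 111→d | 0→b | 0→b | 111→d | 10→c | 0→b
Decoded message: ddbbdcb

ddbbdcb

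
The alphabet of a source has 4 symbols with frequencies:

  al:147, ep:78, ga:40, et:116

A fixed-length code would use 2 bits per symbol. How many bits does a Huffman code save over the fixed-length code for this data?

29

Fixed-length: 2 bits × 381 symbols = 762 bits.
Huffman merges:
combine ga(40), ep(78) → 118
combine et(116), 118 → 234
combine al(147), 234 → 381
Huffman total = 118 + 234 + 381 = 733 bits.
Saving = 762 − 733 = 29 bits.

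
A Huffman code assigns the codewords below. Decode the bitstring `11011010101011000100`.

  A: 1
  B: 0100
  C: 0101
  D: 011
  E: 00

Read left to right; each codeword is recognised as soon as it completes (prefix code):
  1→A | 1→A | 011→D | 0101→C | 0101→C | 1→A | 00→E | 0100→B
Decoded message: AADCCAEB

AADCCAEB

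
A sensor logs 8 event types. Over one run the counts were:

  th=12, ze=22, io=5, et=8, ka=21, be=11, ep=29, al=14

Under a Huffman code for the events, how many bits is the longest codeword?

4

Merge the two lowest-weight nodes at each step:
io(5) + et(8) → 13
be(11) + th(12) → 23
13 + al(14) → 27
ka(21) + ze(22) → 43
23 + 27 → 50
ep(29) + 43 → 72
50 + 72 → 122
The rarest symbols sit at the bottom; the longest codeword is 4 bits.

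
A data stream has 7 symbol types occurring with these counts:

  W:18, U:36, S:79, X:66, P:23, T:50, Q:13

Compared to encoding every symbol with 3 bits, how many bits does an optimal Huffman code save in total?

114

Fixed-length: 3 bits × 285 symbols = 855 bits.
Huffman merges:
combine Q(13), W(18) → 31
combine P(23), 31 → 54
combine U(36), T(50) → 86
combine 54, X(66) → 120
combine S(79), 86 → 165
combine 120, 165 → 285
Huffman total = 31 + 54 + 86 + 120 + 165 + 285 = 741 bits.
Saving = 855 − 741 = 114 bits.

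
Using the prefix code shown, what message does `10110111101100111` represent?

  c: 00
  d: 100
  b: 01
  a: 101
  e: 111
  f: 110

Read left to right; each codeword is recognised as soon as it completes (prefix code):
  101→a | 101→a | 111→e | 01→b | 100→d | 111→e
Decoded message: aaebde

aaebde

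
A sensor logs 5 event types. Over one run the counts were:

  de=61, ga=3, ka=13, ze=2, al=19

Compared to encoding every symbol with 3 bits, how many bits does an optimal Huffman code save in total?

Fixed-length: 3 bits × 98 symbols = 294 bits.
Huffman merges:
merge ze(2) and ga(3): 5
merge 5 and ka(13): 18
merge 18 and al(19): 37
merge 37 and de(61): 98
Huffman total = 5 + 18 + 37 + 98 = 158 bits.
Saving = 294 − 158 = 136 bits.

136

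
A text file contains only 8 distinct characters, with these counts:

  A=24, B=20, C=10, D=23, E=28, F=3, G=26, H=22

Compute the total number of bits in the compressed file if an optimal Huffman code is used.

Merge the two smallest weights repeatedly:
F(3) + C(10) → 13
13 + B(20) → 33
H(22) + D(23) → 45
A(24) + G(26) → 50
E(28) + 33 → 61
45 + 50 → 95
61 + 95 → 156
The encoded length is the sum of every internal node's weight: 13 + 33 + 45 + 50 + 61 + 95 + 156 = 453 bits.

453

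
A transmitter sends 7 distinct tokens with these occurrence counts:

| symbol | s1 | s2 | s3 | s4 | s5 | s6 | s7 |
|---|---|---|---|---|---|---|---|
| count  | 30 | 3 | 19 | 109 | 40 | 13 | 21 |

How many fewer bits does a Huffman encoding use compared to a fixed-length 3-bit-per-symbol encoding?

167

Fixed-length: 3 bits × 235 symbols = 705 bits.
Huffman merges:
merge s2(3) and s6(13): 16
merge 16 and s3(19): 35
merge s7(21) and s1(30): 51
merge 35 and s5(40): 75
merge 51 and 75: 126
merge s4(109) and 126: 235
Huffman total = 16 + 35 + 51 + 75 + 126 + 235 = 538 bits.
Saving = 705 − 538 = 167 bits.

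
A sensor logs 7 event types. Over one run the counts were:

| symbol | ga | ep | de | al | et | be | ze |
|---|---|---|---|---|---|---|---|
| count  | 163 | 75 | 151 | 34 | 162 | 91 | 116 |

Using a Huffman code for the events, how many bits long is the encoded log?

2160

Merge the two smallest weights repeatedly:
merge al(34) and ep(75): 109
merge be(91) and 109: 200
merge ze(116) and de(151): 267
merge et(162) and ga(163): 325
merge 200 and 267: 467
merge 325 and 467: 792
The encoded length is the sum of every internal node's weight: 109 + 200 + 267 + 325 + 467 + 792 = 2160 bits.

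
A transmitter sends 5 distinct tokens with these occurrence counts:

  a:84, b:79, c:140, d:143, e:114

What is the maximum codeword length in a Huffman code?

Merge the two lowest-weight nodes at each step:
combine b(79), a(84) → 163
combine e(114), c(140) → 254
combine d(143), 163 → 306
combine 254, 306 → 560
The first pair merged (b, a) ends up deepest, at depth 3.

3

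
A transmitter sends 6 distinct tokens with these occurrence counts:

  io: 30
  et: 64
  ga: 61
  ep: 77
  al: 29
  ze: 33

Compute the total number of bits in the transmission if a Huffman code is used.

739

Merge the two smallest weights repeatedly:
merge al(29) and io(30): 59
merge ze(33) and 59: 92
merge ga(61) and et(64): 125
merge ep(77) and 92: 169
merge 125 and 169: 294
Total encoded bits = sum of merged weights = 59 + 92 + 125 + 169 + 294 = 739.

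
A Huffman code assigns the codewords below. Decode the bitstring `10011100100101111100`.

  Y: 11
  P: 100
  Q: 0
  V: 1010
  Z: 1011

PYPPZYP

Read left to right; each codeword is recognised as soon as it completes (prefix code):
  100→P | 11→Y | 100→P | 100→P | 1011→Z | 11→Y | 100→P
Decoded message: PYPPZYP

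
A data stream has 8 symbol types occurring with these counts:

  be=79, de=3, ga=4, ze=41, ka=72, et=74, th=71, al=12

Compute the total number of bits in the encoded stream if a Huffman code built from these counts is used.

929

Greedily combine the two least-frequent nodes:
combine de(3), ga(4) → 7
combine 7, al(12) → 19
combine 19, ze(41) → 60
combine 60, th(71) → 131
combine ka(72), et(74) → 146
combine be(79), 131 → 210
combine 146, 210 → 356
Each symbol's bit-cost is frequency × depth; summing gives 929 bits (equivalently 7 + 19 + 60 + 131 + 146 + 210 + 356).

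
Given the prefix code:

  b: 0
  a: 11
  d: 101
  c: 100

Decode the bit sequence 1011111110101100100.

daaabdcc

Read left to right; each codeword is recognised as soon as it completes (prefix code):
  101→d | 11→a | 11→a | 11→a | 0→b | 101→d | 100→c | 100→c
Decoded message: daaabdcc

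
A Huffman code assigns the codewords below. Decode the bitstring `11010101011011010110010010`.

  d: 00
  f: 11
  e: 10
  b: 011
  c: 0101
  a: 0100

fccefceae

Read left to right; each codeword is recognised as soon as it completes (prefix code):
  11→f | 0101→c | 0101→c | 10→e | 11→f | 0101→c | 10→e | 0100→a | 10→e
Decoded message: fccefceae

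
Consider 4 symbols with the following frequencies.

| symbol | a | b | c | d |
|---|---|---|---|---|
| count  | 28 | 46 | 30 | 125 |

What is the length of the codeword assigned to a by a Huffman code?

3

Build the tree from the bottom:
combine a(28), c(30) → 58
combine b(46), 58 → 104
combine 104, d(125) → 229
a's leaf is at depth 3, giving a 3-bit codeword.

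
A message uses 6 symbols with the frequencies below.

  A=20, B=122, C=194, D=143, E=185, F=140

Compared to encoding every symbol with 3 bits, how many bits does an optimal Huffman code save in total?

380

Fixed-length: 3 bits × 804 symbols = 2412 bits.
Huffman merges:
combine A(20), B(122) → 142
combine F(140), 142 → 282
combine D(143), E(185) → 328
combine C(194), 282 → 476
combine 328, 476 → 804
Huffman total = 142 + 282 + 328 + 476 + 804 = 2032 bits.
Saving = 2412 − 2032 = 380 bits.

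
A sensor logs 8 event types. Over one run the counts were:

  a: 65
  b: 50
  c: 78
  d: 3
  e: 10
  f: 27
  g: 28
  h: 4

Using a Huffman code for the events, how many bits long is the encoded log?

Merge the two smallest weights repeatedly:
d(3) + h(4) → 7
7 + e(10) → 17
17 + f(27) → 44
g(28) + 44 → 72
b(50) + a(65) → 115
72 + c(78) → 150
115 + 150 → 265
Each symbol's bit-cost is frequency × depth; summing gives 670 bits (equivalently 7 + 17 + 44 + 72 + 115 + 150 + 265).

670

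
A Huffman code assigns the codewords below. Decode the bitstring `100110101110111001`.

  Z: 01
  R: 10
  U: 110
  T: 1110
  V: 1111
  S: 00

RZRRTTZ

Read left to right; each codeword is recognised as soon as it completes (prefix code):
  10→R | 01→Z | 10→R | 10→R | 1110→T | 1110→T | 01→Z
Decoded message: RZRRTTZ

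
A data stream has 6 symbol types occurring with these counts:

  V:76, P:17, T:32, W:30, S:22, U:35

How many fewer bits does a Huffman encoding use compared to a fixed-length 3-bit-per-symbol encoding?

113

Fixed-length: 3 bits × 212 symbols = 636 bits.
Huffman merges:
P(17) + S(22) → 39
W(30) + T(32) → 62
U(35) + 39 → 74
62 + 74 → 136
V(76) + 136 → 212
Huffman total = 39 + 62 + 74 + 136 + 212 = 523 bits.
Saving = 636 − 523 = 113 bits.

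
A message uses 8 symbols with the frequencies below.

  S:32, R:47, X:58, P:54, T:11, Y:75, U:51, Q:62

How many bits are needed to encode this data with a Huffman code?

Greedily combine the two least-frequent nodes:
merge T(11) and S(32): 43
merge 43 and R(47): 90
merge U(51) and P(54): 105
merge X(58) and Q(62): 120
merge Y(75) and 90: 165
merge 105 and 120: 225
merge 165 and 225: 390
The encoded length is the sum of every internal node's weight: 43 + 90 + 105 + 120 + 165 + 225 + 390 = 1138 bits.

1138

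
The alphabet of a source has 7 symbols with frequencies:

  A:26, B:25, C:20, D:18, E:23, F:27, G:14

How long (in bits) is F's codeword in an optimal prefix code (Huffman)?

2

Repeatedly merge the two smallest:
G(14) + D(18) → 32
C(20) + E(23) → 43
B(25) + A(26) → 51
F(27) + 32 → 59
43 + 51 → 94
59 + 94 → 153
The subtree containing F is merged 2 times, so code length = 2.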